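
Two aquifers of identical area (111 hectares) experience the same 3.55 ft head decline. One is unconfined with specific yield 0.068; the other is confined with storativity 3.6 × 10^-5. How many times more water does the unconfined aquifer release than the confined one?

ΔV_u / ΔV_c ≈ 1890

A = 111 hectares = 1.11 × 10^6 m²
Δh = 3.55 ft = 1.082 m
Unconfined: ΔV_u = Sy × A × Δh = 0.068 × 1.11 × 10^6 × 1.082 = 81670 m³
Confined: ΔV_c = S × A × Δh = 3.6 × 10^-5 × 1.11 × 10^6 × 1.082 = 43.24 m³
Ratio = ΔV_u / ΔV_c = Sy / S = 0.068 / 3.6 × 10^-5 = 1889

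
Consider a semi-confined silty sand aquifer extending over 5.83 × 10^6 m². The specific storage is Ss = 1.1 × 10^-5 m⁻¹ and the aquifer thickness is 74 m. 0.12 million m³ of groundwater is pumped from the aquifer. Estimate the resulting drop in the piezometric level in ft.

S = Ss × b = 1.1 × 10^-5 m⁻¹ × 74 m = 8.14 × 10^-4
ΔV = 0.12 million m³ = 1.2 × 10^5 m³
Δh = ΔV / (S × A) = 1.2 × 10^5 m³ / (8.14 × 10^-4 × 5.83 × 10^6 m²) = 25.29 m
Δh = 25.29 m = 82.96 ft

Δh ≈ 83 ft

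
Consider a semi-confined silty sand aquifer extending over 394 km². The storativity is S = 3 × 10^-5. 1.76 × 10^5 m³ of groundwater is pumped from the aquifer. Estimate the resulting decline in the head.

A = 394 km² = 3.94 × 10^8 m²
Δh = ΔV / (S × A) = 1.76 × 10^5 m³ / (3 × 10^-5 × 3.94 × 10^8 m²) = 14.89 m

Δh ≈ 14.9 m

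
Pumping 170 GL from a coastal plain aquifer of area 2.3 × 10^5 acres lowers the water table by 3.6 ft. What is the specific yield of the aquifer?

A = 2.3 × 10^5 acres = 9.308 × 10^8 m²
Δh = 3.6 ft = 1.097 m
ΔV = 170 GL = 1.7 × 10^8 m³
Sy = ΔV / (A × Δh) = 1.7 × 10^8 m³ / (9.308 × 10^8 m² × 1.097 m) = 0.1665

Sy ≈ 0.17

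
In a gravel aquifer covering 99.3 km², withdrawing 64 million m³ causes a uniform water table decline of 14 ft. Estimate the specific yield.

A = 99.3 km² = 9.93 × 10^7 m²
Δh = 14 ft = 4.267 m
ΔV = 64 million m³ = 6.4 × 10^7 m³
Sy = ΔV / (A × Δh) = 6.4 × 10^7 m³ / (9.93 × 10^7 m² × 4.267 m) = 0.151

Sy ≈ 0.15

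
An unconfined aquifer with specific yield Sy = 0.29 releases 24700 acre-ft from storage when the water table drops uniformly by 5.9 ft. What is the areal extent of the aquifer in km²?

Δh = 5.9 ft = 1.798 m
ΔV = 24700 acre-ft = 3.047 × 10^7 m³
A = ΔV / (Sy × Δh) = 3.047 × 10^7 / (0.29 × 1.798) = 5.842 × 10^7 m²
A = 5.842 × 10^7 m² = 58.42 km²

A ≈ 58.4 km²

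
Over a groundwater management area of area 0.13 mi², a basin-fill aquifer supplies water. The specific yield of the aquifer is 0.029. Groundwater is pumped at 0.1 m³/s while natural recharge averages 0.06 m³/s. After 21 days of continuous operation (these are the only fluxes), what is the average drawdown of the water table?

A = 0.13 mi² = 3.367 × 10^5 m²
Net abstraction = 0.1 − 0.06 = 0.04 m³/s
Q_net = 0.04 m³/s = 3456 m³/d
ΔV = Q × t = 3456 m³/d × 21 d = 72580 m³
Δh = ΔV / (Sy × A) = 72580 / (0.029 × 3.367 × 10^5) = 7.433 m

Δh ≈ 7.43 m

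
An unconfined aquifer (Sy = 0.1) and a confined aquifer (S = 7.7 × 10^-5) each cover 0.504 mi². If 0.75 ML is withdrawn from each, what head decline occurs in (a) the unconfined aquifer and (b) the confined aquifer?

A = 0.504 mi² = 1.305 × 10^6 m²
ΔV = 0.75 ML = 750 m³
Unconfined: Δh_u = ΔV/(Sy·A) = 750/(0.1 × 1.305 × 10^6) = 0.005746 m
Confined: Δh_c = ΔV/(S·A) = 750/(7.7 × 10^-5 × 1.305 × 10^6) = 7.462 m

Δh_u ≈ 0.00575 m; Δh_c ≈ 7.46 m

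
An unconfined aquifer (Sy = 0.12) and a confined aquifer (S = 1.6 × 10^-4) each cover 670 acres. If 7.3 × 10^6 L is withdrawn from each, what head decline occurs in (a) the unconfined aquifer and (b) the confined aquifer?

A = 670 acres = 2.711 × 10^6 m²
ΔV = 7.3 × 10^6 L = 7300 m³
Unconfined: Δh_u = ΔV/(Sy·A) = 7300/(0.12 × 2.711 × 10^6) = 0.02244 m
Confined: Δh_c = ΔV/(S·A) = 7300/(1.6 × 10^-4 × 2.711 × 10^6) = 16.83 m

Δh_u ≈ 0.0224 m; Δh_c ≈ 16.8 m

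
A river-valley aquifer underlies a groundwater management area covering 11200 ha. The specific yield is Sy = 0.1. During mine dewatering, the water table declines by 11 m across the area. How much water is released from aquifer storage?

ΔV ≈ 1.23 × 10^8 m³

A = 11200 ha = 1.12 × 10^8 m²
ΔV = Sy × A × Δh = 0.1 × 1.12 × 10^8 m² × 11 m = 1.232 × 10^8 m³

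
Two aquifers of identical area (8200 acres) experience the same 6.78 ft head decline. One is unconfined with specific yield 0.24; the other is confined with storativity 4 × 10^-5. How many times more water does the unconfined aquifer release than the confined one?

ΔV_u / ΔV_c ≈ 6000

A = 8200 acres = 3.318 × 10^7 m²
Δh = 6.78 ft = 2.067 m
Unconfined: ΔV_u = Sy × A × Δh = 0.24 × 3.318 × 10^7 × 2.067 = 1.646 × 10^7 m³
Confined: ΔV_c = S × A × Δh = 4 × 10^-5 × 3.318 × 10^7 × 2.067 = 2743 m³
Ratio = ΔV_u / ΔV_c = Sy / S = 0.24 / 4 × 10^-5 = 6000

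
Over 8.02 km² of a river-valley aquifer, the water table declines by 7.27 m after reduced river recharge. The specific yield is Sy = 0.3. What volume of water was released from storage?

ΔV ≈ 1.75 × 10^7 m³

A = 8.02 km² = 8.02 × 10^6 m²
ΔV = Sy × A × Δh = 0.3 × 8.02 × 10^6 m² × 7.27 m = 1.749 × 10^7 m³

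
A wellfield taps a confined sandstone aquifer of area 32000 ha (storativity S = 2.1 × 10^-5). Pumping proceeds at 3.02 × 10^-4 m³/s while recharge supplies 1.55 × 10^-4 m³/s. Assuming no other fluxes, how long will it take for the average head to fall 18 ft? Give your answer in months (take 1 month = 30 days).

t ≈ 96.8 months

A = 32000 ha = 3.2 × 10^8 m²
Δh = 18 ft = 5.486 m
ΔV = S × A × Δh = 2.1 × 10^-5 × 3.2 × 10^8 × 5.486 = 36870 m³
Net withdrawal = 3.02 × 10^-4 − 1.55 × 10^-4 = 1.47 × 10^-4 m³/s = 12.7 m³/d
t = ΔV / Q = 36870 m³ / 12.7 m³/d = 2903 d
t = 2903 d ≈ 96.76 months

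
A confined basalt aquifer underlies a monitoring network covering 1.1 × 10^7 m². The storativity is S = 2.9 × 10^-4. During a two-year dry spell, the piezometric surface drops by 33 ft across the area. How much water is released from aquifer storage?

ΔV ≈ 32100 m³

Δh = 33 ft = 10.06 m
ΔV = S × A × Δh = 2.9 × 10^-4 × 1.1 × 10^7 m² × 10.06 m = 32090 m³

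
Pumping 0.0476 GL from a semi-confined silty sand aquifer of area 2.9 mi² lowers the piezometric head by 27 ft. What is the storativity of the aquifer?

S ≈ 7.7 × 10^-4

A = 2.9 mi² = 7.511 × 10^6 m²
Δh = 27 ft = 8.23 m
ΔV = 0.0476 GL = 47600 m³
S = ΔV / (A × Δh) = 47600 m³ / (7.511 × 10^6 m² × 8.23 m) = 7.701 × 10^-4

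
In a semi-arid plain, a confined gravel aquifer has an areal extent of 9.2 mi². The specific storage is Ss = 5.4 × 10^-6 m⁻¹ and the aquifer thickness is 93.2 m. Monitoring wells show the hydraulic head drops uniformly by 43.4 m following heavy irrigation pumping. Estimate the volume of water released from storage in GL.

S = Ss × b = 5.4 × 10^-6 m⁻¹ × 93.2 m = 5.033 × 10^-4
A = 9.2 mi² = 2.383 × 10^7 m²
ΔV = S × A × Δh = 5.033 × 10^-4 × 2.383 × 10^7 m² × 43.4 m = 5.205 × 10^5 m³
ΔV = 5.205 × 10^5 m³ = 0.5205 GL

ΔV ≈ 0.52 GL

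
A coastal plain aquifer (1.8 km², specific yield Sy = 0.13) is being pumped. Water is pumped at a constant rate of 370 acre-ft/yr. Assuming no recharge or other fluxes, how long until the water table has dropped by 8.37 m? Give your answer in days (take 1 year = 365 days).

t ≈ 1570 days

A = 1.8 km² = 1.8 × 10^6 m²
ΔV = Sy × A × Δh = 0.13 × 1.8 × 10^6 × 8.37 = 1.959 × 10^6 m³
Q = 370 acre-ft/yr = 1250 m³/d
t = ΔV / Q = 1.959 × 10^6 m³ / 1250 m³/d = 1566 d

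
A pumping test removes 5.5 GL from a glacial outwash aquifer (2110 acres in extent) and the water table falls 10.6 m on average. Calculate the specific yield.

Sy ≈ 0.061

A = 2110 acres = 8.539 × 10^6 m²
ΔV = 5.5 GL = 5.5 × 10^6 m³
Sy = ΔV / (A × Δh) = 5.5 × 10^6 m³ / (8.539 × 10^6 m² × 10.6 m) = 0.06077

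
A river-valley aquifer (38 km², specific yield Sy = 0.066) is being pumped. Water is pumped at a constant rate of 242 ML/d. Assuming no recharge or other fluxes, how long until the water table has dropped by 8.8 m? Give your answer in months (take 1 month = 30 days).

A = 38 km² = 3.8 × 10^7 m²
ΔV = Sy × A × Δh = 0.066 × 3.8 × 10^7 × 8.8 = 2.207 × 10^7 m³
Q = 242 ML/d = 2.42 × 10^5 m³/d
t = ΔV / Q = 2.207 × 10^7 m³ / 2.42 × 10^5 m³/d = 91.2 d
t = 91.2 d ≈ 3.04 months

t ≈ 3.04 months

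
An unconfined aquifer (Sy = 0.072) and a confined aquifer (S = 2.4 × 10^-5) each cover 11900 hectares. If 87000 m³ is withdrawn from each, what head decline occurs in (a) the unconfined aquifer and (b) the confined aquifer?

A = 11900 hectares = 1.19 × 10^8 m²
Unconfined: Δh_u = ΔV/(Sy·A) = 87000/(0.072 × 1.19 × 10^8) = 0.01015 m
Confined: Δh_c = ΔV/(S·A) = 87000/(2.4 × 10^-5 × 1.19 × 10^8) = 30.46 m

Δh_u ≈ 0.0102 m; Δh_c ≈ 30.5 m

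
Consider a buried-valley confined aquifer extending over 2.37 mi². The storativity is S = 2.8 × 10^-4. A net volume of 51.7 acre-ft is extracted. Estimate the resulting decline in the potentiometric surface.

A = 2.37 mi² = 6.138 × 10^6 m²
ΔV = 51.7 acre-ft = 63770 m³
Δh = ΔV / (S × A) = 63770 m³ / (2.8 × 10^-4 × 6.138 × 10^6 m²) = 37.1 m

Δh ≈ 37.1 m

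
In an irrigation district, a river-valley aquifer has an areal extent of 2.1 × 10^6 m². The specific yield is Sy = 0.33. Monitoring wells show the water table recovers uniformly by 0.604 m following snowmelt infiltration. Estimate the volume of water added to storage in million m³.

ΔV ≈ 0.419 million m³

ΔV = Sy × A × Δh = 0.33 × 2.1 × 10^6 m² × 0.604 m = 4.186 × 10^5 m³
ΔV = 4.186 × 10^5 m³ = 0.4186 million m³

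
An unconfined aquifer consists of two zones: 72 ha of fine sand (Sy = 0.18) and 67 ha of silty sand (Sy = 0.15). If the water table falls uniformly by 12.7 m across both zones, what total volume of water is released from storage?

A₁ = 72 ha = 7.2 × 10^5 m²; A₂ = 67 ha = 6.7 × 10^5 m²
ΔV₁ = 0.18 × 7.2 × 10^5 × 12.7 = 1.646 × 10^6 m³
ΔV₂ = 0.15 × 6.7 × 10^5 × 12.7 = 1.276 × 10^6 m³
ΔV = ΔV₁ + ΔV₂ = 2.922 × 10^6 m³

ΔV ≈ 2.92 × 10^6 m³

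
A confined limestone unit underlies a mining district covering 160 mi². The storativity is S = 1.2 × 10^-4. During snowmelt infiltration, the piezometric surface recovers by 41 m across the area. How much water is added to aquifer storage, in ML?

ΔV ≈ 2040 ML

A = 160 mi² = 4.144 × 10^8 m²
ΔV = S × A × Δh = 1.2 × 10^-4 × 4.144 × 10^8 m² × 41 m = 2.039 × 10^6 m³
ΔV = 2.039 × 10^6 m³ = 2039 ML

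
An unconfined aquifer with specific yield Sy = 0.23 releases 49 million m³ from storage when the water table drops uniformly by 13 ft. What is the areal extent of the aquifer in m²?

Δh = 13 ft = 3.962 m
ΔV = 49 million m³ = 4.9 × 10^7 m³
A = ΔV / (Sy × Δh) = 4.9 × 10^7 / (0.23 × 3.962) = 5.377 × 10^7 m²

A ≈ 5.38 × 10^7 m²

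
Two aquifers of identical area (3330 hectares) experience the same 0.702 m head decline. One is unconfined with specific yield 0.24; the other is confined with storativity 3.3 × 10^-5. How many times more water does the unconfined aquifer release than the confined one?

A = 3330 hectares = 3.33 × 10^7 m²
Unconfined: ΔV_u = Sy × A × Δh = 0.24 × 3.33 × 10^7 × 0.702 = 5.61 × 10^6 m³
Confined: ΔV_c = S × A × Δh = 3.3 × 10^-5 × 3.33 × 10^7 × 0.702 = 771.4 m³
Ratio = ΔV_u / ΔV_c = Sy / S = 0.24 / 3.3 × 10^-5 = 7273

ΔV_u / ΔV_c ≈ 7270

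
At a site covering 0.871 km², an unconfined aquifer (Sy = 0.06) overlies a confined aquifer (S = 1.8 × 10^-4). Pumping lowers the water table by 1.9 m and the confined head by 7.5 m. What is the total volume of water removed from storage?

A = 0.871 km² = 8.71 × 10^5 m²
Unconfined: ΔV_u = Sy × A × Δh_u = 0.06 × 8.71 × 10^5 × 1.9 = 99290 m³
Confined: ΔV_c = S × A × Δh_c = 1.8 × 10^-4 × 8.71 × 10^5 × 7.5 = 1176 m³
Total ΔV = 99290 + 1176 = 1.005 × 10^5 m³

ΔV ≈ 1 × 10^5 m³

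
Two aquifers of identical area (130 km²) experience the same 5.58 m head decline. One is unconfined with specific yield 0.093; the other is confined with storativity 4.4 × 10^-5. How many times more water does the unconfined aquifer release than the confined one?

A = 130 km² = 1.3 × 10^8 m²
Unconfined: ΔV_u = Sy × A × Δh = 0.093 × 1.3 × 10^8 × 5.58 = 6.746 × 10^7 m³
Confined: ΔV_c = S × A × Δh = 4.4 × 10^-5 × 1.3 × 10^8 × 5.58 = 31920 m³
Ratio = ΔV_u / ΔV_c = Sy / S = 0.093 / 4.4 × 10^-5 = 2114

ΔV_u / ΔV_c ≈ 2110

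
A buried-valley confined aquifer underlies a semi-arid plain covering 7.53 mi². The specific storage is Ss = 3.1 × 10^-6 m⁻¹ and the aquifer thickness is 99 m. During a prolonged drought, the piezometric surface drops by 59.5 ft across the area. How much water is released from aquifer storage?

ΔV ≈ 1.09 × 10^5 m³

S = Ss × b = 3.1 × 10^-6 m⁻¹ × 99 m = 3.069 × 10^-4
A = 7.53 mi² = 1.95 × 10^7 m²
Δh = 59.5 ft = 18.14 m
ΔV = S × A × Δh = 3.069 × 10^-4 × 1.95 × 10^7 m² × 18.14 m = 1.085 × 10^5 m³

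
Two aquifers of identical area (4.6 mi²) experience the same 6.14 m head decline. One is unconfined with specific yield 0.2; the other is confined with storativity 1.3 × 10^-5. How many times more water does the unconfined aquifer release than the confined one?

ΔV_u / ΔV_c ≈ 15400

A = 4.6 mi² = 1.191 × 10^7 m²
Unconfined: ΔV_u = Sy × A × Δh = 0.2 × 1.191 × 10^7 × 6.14 = 1.463 × 10^7 m³
Confined: ΔV_c = S × A × Δh = 1.3 × 10^-5 × 1.191 × 10^7 × 6.14 = 951 m³
Ratio = ΔV_u / ΔV_c = Sy / S = 0.2 / 1.3 × 10^-5 = 15380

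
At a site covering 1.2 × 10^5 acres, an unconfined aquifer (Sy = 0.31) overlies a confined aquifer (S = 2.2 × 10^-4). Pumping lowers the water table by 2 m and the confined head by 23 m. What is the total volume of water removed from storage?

A = 1.2 × 10^5 acres = 4.856 × 10^8 m²
Unconfined: ΔV_u = Sy × A × Δh_u = 0.31 × 4.856 × 10^8 × 2 = 3.011 × 10^8 m³
Confined: ΔV_c = S × A × Δh_c = 2.2 × 10^-4 × 4.856 × 10^8 × 23 = 2.457 × 10^6 m³
Total ΔV = 3.011 × 10^8 + 2.457 × 10^6 = 3.035 × 10^8 m³

ΔV ≈ 3.04 × 10^8 m³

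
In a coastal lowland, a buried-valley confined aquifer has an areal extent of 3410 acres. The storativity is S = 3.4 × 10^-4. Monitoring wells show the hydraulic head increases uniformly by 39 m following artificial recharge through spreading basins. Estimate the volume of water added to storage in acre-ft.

A = 3410 acres = 1.38 × 10^7 m²
ΔV = S × A × Δh = 3.4 × 10^-4 × 1.38 × 10^7 m² × 39 m = 1.83 × 10^5 m³
ΔV = 1.83 × 10^5 m³ = 148.3 acre-ft

ΔV ≈ 148 acre-ft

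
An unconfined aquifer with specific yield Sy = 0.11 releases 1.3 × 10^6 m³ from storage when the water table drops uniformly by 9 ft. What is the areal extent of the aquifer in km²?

A ≈ 4.31 km²

Δh = 9 ft = 2.743 m
A = ΔV / (Sy × Δh) = 1.3 × 10^6 / (0.11 × 2.743) = 4.308 × 10^6 m²
A = 4.308 × 10^6 m² = 4.308 km²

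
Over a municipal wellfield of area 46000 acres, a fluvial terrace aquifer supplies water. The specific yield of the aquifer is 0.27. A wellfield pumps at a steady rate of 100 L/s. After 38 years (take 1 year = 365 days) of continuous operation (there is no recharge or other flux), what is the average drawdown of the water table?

A = 46000 acres = 1.862 × 10^8 m²
Q = 100 L/s = 8640 m³/d
t = 38 years = 13870 d
ΔV = Q × t = 8640 m³/d × 13870 d = 1.198 × 10^8 m³
Δh = ΔV / (Sy × A) = 1.198 × 10^8 / (0.27 × 1.862 × 10^8) = 2.384 m

Δh ≈ 2.38 m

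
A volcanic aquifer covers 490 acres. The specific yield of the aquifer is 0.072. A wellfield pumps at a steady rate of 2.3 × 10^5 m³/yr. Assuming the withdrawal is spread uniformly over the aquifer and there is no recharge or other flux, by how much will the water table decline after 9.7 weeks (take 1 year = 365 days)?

Δh ≈ 0.3 m

A = 490 acres = 1.983 × 10^6 m²
Q = 2.3 × 10^5 m³/yr = 630.1 m³/d
t = 9.7 weeks = 67.9 d
ΔV = Q × t = 630.1 m³/d × 67.9 d = 42790 m³
Δh = ΔV / (Sy × A) = 42790 / (0.072 × 1.983 × 10^6) = 0.2997 m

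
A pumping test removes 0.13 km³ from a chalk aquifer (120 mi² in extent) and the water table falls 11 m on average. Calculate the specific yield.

A = 120 mi² = 3.108 × 10^8 m²
ΔV = 0.13 km³ = 1.3 × 10^8 m³
Sy = ΔV / (A × Δh) = 1.3 × 10^8 m³ / (3.108 × 10^8 m² × 11 m) = 0.03803

Sy ≈ 0.038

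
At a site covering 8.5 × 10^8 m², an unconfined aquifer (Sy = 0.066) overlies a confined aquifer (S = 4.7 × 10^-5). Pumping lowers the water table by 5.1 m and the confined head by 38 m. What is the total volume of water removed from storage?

ΔV ≈ 2.88 × 10^8 m³

Unconfined: ΔV_u = Sy × A × Δh_u = 0.066 × 8.5 × 10^8 × 5.1 = 2.861 × 10^8 m³
Confined: ΔV_c = S × A × Δh_c = 4.7 × 10^-5 × 8.5 × 10^8 × 38 = 1.518 × 10^6 m³
Total ΔV = 2.861 × 10^8 + 1.518 × 10^6 = 2.876 × 10^8 m³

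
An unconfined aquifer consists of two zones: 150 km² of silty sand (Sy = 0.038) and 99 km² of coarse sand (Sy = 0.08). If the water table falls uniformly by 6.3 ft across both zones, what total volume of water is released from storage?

ΔV ≈ 2.62 × 10^7 m³

A₁ = 150 km² = 1.5 × 10^8 m²; A₂ = 99 km² = 9.9 × 10^7 m²
Δh = 6.3 ft = 1.92 m
ΔV₁ = 0.038 × 1.5 × 10^8 × 1.92 = 1.095 × 10^7 m³
ΔV₂ = 0.08 × 9.9 × 10^7 × 1.92 = 1.521 × 10^7 m³
ΔV = ΔV₁ + ΔV₂ = 2.615 × 10^7 m³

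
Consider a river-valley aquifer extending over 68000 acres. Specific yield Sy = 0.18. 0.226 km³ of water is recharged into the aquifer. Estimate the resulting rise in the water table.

A = 68000 acres = 2.752 × 10^8 m²
ΔV = 0.226 km³ = 2.26 × 10^8 m³
Δh = ΔV / (Sy × A) = 2.26 × 10^8 m³ / (0.18 × 2.752 × 10^8 m²) = 4.563 m

Δh ≈ 4.56 m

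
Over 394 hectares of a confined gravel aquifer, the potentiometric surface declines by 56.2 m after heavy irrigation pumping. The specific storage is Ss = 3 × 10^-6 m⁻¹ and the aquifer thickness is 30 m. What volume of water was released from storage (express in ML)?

ΔV ≈ 19.9 ML

S = Ss × b = 3 × 10^-6 m⁻¹ × 30 m = 9 × 10^-5
A = 394 hectares = 3.94 × 10^6 m²
ΔV = S × A × Δh = 9 × 10^-5 × 3.94 × 10^6 m² × 56.2 m = 19930 m³
ΔV = 19930 m³ = 19.93 ML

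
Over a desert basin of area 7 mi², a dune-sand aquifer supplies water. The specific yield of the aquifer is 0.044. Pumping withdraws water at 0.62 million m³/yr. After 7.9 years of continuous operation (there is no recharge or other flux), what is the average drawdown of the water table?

A = 7 mi² = 1.813 × 10^7 m²
Q = 0.62 million m³/yr = 1699 m³/d
t = 7.9 years = 2884 d
ΔV = Q × t = 1699 m³/d × 2884 d = 4.898 × 10^6 m³
Δh = ΔV / (Sy × A) = 4.898 × 10^6 / (0.044 × 1.813 × 10^7) = 6.14 m

Δh ≈ 6.14 m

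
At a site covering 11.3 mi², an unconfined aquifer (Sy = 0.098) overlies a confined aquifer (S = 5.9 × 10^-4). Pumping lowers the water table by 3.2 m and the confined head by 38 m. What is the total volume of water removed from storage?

A = 11.3 mi² = 2.927 × 10^7 m²
Unconfined: ΔV_u = Sy × A × Δh_u = 0.098 × 2.927 × 10^7 × 3.2 = 9.178 × 10^6 m³
Confined: ΔV_c = S × A × Δh_c = 5.9 × 10^-4 × 2.927 × 10^7 × 38 = 6.562 × 10^5 m³
Total ΔV = 9.178 × 10^6 + 6.562 × 10^5 = 9.834 × 10^6 m³

ΔV ≈ 9.83 × 10^6 m³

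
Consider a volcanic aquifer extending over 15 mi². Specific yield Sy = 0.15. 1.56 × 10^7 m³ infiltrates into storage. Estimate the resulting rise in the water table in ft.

Δh ≈ 8.78 ft

A = 15 mi² = 3.885 × 10^7 m²
Δh = ΔV / (Sy × A) = 1.56 × 10^7 m³ / (0.15 × 3.885 × 10^7 m²) = 2.677 m
Δh = 2.677 m = 8.783 ft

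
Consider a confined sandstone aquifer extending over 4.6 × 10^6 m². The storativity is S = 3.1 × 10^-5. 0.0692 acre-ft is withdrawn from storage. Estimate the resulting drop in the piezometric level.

Δh ≈ 0.599 m

ΔV = 0.0692 acre-ft = 85.36 m³
Δh = ΔV / (S × A) = 85.36 m³ / (3.1 × 10^-5 × 4.6 × 10^6 m²) = 0.5986 m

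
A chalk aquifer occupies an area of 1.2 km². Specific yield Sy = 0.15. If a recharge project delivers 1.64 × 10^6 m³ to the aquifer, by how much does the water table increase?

A = 1.2 km² = 1.2 × 10^6 m²
Δh = ΔV / (Sy × A) = 1.64 × 10^6 m³ / (0.15 × 1.2 × 10^6 m²) = 9.111 m

Δh ≈ 9.11 m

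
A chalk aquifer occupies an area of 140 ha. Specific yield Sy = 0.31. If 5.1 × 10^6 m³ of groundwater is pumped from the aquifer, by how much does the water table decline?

A = 140 ha = 1.4 × 10^6 m²
Δh = ΔV / (Sy × A) = 5.1 × 10^6 m³ / (0.31 × 1.4 × 10^6 m²) = 11.75 m

Δh ≈ 11.8 m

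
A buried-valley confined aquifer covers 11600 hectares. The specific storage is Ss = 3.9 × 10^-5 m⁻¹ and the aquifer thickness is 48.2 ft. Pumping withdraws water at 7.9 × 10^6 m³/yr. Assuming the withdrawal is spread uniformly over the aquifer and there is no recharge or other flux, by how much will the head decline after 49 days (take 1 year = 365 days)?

b = 48.2 ft = 14.69 m
S = Ss × b = 3.9 × 10^-5 m⁻¹ × 14.69 m = 5.73 × 10^-4
A = 11600 hectares = 1.16 × 10^8 m²
Q = 7.9 × 10^6 m³/yr = 21640 m³/d
ΔV = Q × t = 21640 m³/d × 49 d = 1.061 × 10^6 m³
Δh = ΔV / (S × A) = 1.061 × 10^6 / (5.73 × 10^-4 × 1.16 × 10^8) = 15.96 m

Δh ≈ 16 m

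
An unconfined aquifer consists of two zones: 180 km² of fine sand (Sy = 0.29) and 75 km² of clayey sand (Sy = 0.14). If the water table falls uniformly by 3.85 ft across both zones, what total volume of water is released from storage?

A₁ = 180 km² = 1.8 × 10^8 m²; A₂ = 75 km² = 7.5 × 10^7 m²
Δh = 3.85 ft = 1.173 m
ΔV₁ = 0.29 × 1.8 × 10^8 × 1.173 = 6.126 × 10^7 m³
ΔV₂ = 0.14 × 7.5 × 10^7 × 1.173 = 1.232 × 10^7 m³
ΔV = ΔV₁ + ΔV₂ = 7.358 × 10^7 m³

ΔV ≈ 7.36 × 10^7 m³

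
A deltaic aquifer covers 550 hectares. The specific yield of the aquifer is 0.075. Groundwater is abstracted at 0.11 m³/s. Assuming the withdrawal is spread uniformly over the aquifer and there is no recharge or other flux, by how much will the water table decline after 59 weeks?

Δh ≈ 9.52 m

A = 550 hectares = 5.5 × 10^6 m²
Q = 0.11 m³/s = 9504 m³/d
t = 59 weeks = 413 d
ΔV = Q × t = 9504 m³/d × 413 d = 3.925 × 10^6 m³
Δh = ΔV / (Sy × A) = 3.925 × 10^6 / (0.075 × 5.5 × 10^6) = 9.516 m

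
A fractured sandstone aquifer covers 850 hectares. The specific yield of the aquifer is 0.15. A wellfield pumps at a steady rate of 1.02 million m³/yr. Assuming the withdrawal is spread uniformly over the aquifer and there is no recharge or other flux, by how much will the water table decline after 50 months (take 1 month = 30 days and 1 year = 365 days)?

A = 850 hectares = 8.5 × 10^6 m²
Q = 1.02 million m³/yr = 2795 m³/d
t = 50 months = 1500 d
ΔV = Q × t = 2795 m³/d × 1500 d = 4.192 × 10^6 m³
Δh = ΔV / (Sy × A) = 4.192 × 10^6 / (0.15 × 8.5 × 10^6) = 3.288 m

Δh ≈ 3.29 m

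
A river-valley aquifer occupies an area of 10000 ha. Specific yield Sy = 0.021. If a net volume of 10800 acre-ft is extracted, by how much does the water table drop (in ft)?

A = 10000 ha = 1 × 10^8 m²
ΔV = 10800 acre-ft = 1.332 × 10^7 m³
Δh = ΔV / (Sy × A) = 1.332 × 10^7 m³ / (0.021 × 1 × 10^8 m²) = 6.344 m
Δh = 6.344 m = 20.81 ft

Δh ≈ 20.8 ft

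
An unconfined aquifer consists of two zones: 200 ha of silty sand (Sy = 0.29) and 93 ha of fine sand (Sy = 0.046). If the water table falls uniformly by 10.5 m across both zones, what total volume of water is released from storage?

ΔV ≈ 6.54 × 10^6 m³

A₁ = 200 ha = 2 × 10^6 m²; A₂ = 93 ha = 9.3 × 10^5 m²
ΔV₁ = 0.29 × 2 × 10^6 × 10.5 = 6.09 × 10^6 m³
ΔV₂ = 0.046 × 9.3 × 10^5 × 10.5 = 4.492 × 10^5 m³
ΔV = ΔV₁ + ΔV₂ = 6.539 × 10^6 m³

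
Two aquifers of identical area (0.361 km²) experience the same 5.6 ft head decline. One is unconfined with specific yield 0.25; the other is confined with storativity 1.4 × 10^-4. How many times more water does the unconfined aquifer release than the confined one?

A = 0.361 km² = 3.61 × 10^5 m²
Δh = 5.6 ft = 1.707 m
Unconfined: ΔV_u = Sy × A × Δh = 0.25 × 3.61 × 10^5 × 1.707 = 1.54 × 10^5 m³
Confined: ΔV_c = S × A × Δh = 1.4 × 10^-4 × 3.61 × 10^5 × 1.707 = 86.27 m³
Ratio = ΔV_u / ΔV_c = Sy / S = 0.25 / 1.4 × 10^-4 = 1786

ΔV_u / ΔV_c ≈ 1790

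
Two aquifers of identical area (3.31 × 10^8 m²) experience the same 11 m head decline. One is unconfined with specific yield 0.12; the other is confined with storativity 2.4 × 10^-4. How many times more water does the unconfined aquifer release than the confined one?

ΔV_u / ΔV_c ≈ 500

Unconfined: ΔV_u = Sy × A × Δh = 0.12 × 3.31 × 10^8 × 11 = 4.369 × 10^8 m³
Confined: ΔV_c = S × A × Δh = 2.4 × 10^-4 × 3.31 × 10^8 × 11 = 8.738 × 10^5 m³
Ratio = ΔV_u / ΔV_c = Sy / S = 0.12 / 2.4 × 10^-4 = 500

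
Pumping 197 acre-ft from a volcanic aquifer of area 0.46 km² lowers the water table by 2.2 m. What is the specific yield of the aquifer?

Sy ≈ 0.24

A = 0.46 km² = 4.6 × 10^5 m²
ΔV = 197 acre-ft = 2.43 × 10^5 m³
Sy = ΔV / (A × Δh) = 2.43 × 10^5 m³ / (4.6 × 10^5 m² × 2.2 m) = 0.2401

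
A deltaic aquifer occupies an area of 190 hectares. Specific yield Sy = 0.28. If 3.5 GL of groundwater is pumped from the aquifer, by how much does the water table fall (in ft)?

A = 190 hectares = 1.9 × 10^6 m²
ΔV = 3.5 GL = 3.5 × 10^6 m³
Δh = ΔV / (Sy × A) = 3.5 × 10^6 m³ / (0.28 × 1.9 × 10^6 m²) = 6.579 m
Δh = 6.579 m = 21.58 ft

Δh ≈ 21.6 ft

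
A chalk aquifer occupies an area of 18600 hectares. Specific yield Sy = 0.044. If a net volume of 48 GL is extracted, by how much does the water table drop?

A = 18600 hectares = 1.86 × 10^8 m²
ΔV = 48 GL = 4.8 × 10^7 m³
Δh = ΔV / (Sy × A) = 4.8 × 10^7 m³ / (0.044 × 1.86 × 10^8 m²) = 5.865 m

Δh ≈ 5.87 m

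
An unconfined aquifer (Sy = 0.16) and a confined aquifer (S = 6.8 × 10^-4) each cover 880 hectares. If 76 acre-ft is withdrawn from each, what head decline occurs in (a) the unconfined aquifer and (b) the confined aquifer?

Δh_u ≈ 0.0666 m; Δh_c ≈ 15.7 m

A = 880 hectares = 8.8 × 10^6 m²
ΔV = 76 acre-ft = 93740 m³
Unconfined: Δh_u = ΔV/(Sy·A) = 93740/(0.16 × 8.8 × 10^6) = 0.06658 m
Confined: Δh_c = ΔV/(S·A) = 93740/(6.8 × 10^-4 × 8.8 × 10^6) = 15.67 m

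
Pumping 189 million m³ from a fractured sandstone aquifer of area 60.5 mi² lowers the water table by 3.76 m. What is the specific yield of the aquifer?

A = 60.5 mi² = 1.567 × 10^8 m²
ΔV = 189 million m³ = 1.89 × 10^8 m³
Sy = ΔV / (A × Δh) = 1.89 × 10^8 m³ / (1.567 × 10^8 m² × 3.76 m) = 0.3208

Sy ≈ 0.32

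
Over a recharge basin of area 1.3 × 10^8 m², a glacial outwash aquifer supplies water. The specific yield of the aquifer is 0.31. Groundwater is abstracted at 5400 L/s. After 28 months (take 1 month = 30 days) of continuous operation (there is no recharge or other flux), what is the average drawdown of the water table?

Δh ≈ 9.72 m

Q = 5400 L/s = 4.666 × 10^5 m³/d
t = 28 months = 840 d
ΔV = Q × t = 4.666 × 10^5 m³/d × 840 d = 3.919 × 10^8 m³
Δh = ΔV / (Sy × A) = 3.919 × 10^8 / (0.31 × 1.3 × 10^8) = 9.725 m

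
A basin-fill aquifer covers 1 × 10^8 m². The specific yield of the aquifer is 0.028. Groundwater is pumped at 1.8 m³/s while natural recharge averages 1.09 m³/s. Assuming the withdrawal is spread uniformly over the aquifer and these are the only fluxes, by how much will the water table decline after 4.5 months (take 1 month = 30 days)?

Net abstraction = 1.8 − 1.09 = 0.71 m³/s
Q_net = 0.71 m³/s = 61340 m³/d
t = 4.5 months = 135 d
ΔV = Q × t = 61340 m³/d × 135 d = 8.281 × 10^6 m³
Δh = ΔV / (Sy × A) = 8.281 × 10^6 / (0.028 × 1 × 10^8) = 2.958 m

Δh ≈ 2.96 m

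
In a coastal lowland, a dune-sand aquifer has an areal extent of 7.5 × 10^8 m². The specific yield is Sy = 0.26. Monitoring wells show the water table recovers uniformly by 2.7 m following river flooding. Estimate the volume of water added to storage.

ΔV = Sy × A × Δh = 0.26 × 7.5 × 10^8 m² × 2.7 m = 5.265 × 10^8 m³

ΔV ≈ 5.27 × 10^8 m³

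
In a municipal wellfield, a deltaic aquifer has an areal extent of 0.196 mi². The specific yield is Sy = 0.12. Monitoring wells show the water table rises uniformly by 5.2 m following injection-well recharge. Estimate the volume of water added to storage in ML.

ΔV ≈ 317 ML

A = 0.196 mi² = 5.076 × 10^5 m²
ΔV = Sy × A × Δh = 0.12 × 5.076 × 10^5 m² × 5.2 m = 3.168 × 10^5 m³
ΔV = 3.168 × 10^5 m³ = 316.8 ML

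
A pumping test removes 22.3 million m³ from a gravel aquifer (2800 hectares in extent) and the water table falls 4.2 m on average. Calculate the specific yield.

A = 2800 hectares = 2.8 × 10^7 m²
ΔV = 22.3 million m³ = 2.23 × 10^7 m³
Sy = ΔV / (A × Δh) = 2.23 × 10^7 m³ / (2.8 × 10^7 m² × 4.2 m) = 0.1896

Sy ≈ 0.19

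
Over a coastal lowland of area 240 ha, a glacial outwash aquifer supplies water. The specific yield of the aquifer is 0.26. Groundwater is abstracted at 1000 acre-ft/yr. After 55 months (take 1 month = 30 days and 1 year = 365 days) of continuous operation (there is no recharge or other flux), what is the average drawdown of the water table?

Δh ≈ 8.94 m

A = 240 ha = 2.4 × 10^6 m²
Q = 1000 acre-ft/yr = 3379 m³/d
t = 55 months = 1650 d
ΔV = Q × t = 3379 m³/d × 1650 d = 5.576 × 10^6 m³
Δh = ΔV / (Sy × A) = 5.576 × 10^6 / (0.26 × 2.4 × 10^6) = 8.936 m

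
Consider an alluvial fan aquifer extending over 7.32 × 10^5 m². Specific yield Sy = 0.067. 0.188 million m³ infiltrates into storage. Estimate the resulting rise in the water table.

Δh ≈ 3.83 m

ΔV = 0.188 million m³ = 1.88 × 10^5 m³
Δh = ΔV / (Sy × A) = 1.88 × 10^5 m³ / (0.067 × 7.32 × 10^5 m²) = 3.833 m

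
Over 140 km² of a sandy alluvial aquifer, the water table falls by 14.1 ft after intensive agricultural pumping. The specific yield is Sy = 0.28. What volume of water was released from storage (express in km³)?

A = 140 km² = 1.4 × 10^8 m²
Δh = 14.1 ft = 4.298 m
ΔV = Sy × A × Δh = 0.28 × 1.4 × 10^8 m² × 4.298 m = 1.685 × 10^8 m³
ΔV = 1.685 × 10^8 m³ = 0.1685 km³

ΔV ≈ 0.168 km³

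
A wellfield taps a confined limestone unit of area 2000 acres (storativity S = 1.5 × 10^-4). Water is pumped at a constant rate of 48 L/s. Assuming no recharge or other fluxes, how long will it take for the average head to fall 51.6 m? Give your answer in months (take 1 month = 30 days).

A = 2000 acres = 8.094 × 10^6 m²
ΔV = S × A × Δh = 1.5 × 10^-4 × 8.094 × 10^6 × 51.6 = 62650 m³
Q = 48 L/s = 4147 m³/d
t = ΔV / Q = 62650 m³ / 4147 m³/d = 15.11 d
t = 15.11 d ≈ 0.5035 months

t ≈ 0.504 months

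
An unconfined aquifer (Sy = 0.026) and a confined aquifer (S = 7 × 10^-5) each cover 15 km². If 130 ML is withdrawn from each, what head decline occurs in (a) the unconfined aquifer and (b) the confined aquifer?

A = 15 km² = 1.5 × 10^7 m²
ΔV = 130 ML = 1.3 × 10^5 m³
Unconfined: Δh_u = ΔV/(Sy·A) = 1.3 × 10^5/(0.026 × 1.5 × 10^7) = 0.3333 m
Confined: Δh_c = ΔV/(S·A) = 1.3 × 10^5/(7 × 10^-5 × 1.5 × 10^7) = 123.8 m

Δh_u ≈ 0.333 m; Δh_c ≈ 124 m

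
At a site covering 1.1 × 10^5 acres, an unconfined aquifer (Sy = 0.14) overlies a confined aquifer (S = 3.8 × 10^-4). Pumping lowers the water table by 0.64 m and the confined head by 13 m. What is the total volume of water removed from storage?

A = 1.1 × 10^5 acres = 4.452 × 10^8 m²
Unconfined: ΔV_u = Sy × A × Δh_u = 0.14 × 4.452 × 10^8 × 0.64 = 3.989 × 10^7 m³
Confined: ΔV_c = S × A × Δh_c = 3.8 × 10^-4 × 4.452 × 10^8 × 13 = 2.199 × 10^6 m³
Total ΔV = 3.989 × 10^7 + 2.199 × 10^6 = 4.208 × 10^7 m³

ΔV ≈ 4.21 × 10^7 m³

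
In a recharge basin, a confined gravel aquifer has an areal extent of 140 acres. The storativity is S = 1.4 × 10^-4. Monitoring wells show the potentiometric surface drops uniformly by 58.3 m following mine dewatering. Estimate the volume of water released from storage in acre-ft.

ΔV ≈ 3.75 acre-ft

A = 140 acres = 5.666 × 10^5 m²
ΔV = S × A × Δh = 1.4 × 10^-4 × 5.666 × 10^5 m² × 58.3 m = 4624 m³
ΔV = 4624 m³ = 3.749 acre-ft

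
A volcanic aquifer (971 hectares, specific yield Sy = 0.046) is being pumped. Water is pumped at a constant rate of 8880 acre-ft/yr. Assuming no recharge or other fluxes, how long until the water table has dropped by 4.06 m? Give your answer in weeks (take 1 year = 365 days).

A = 971 hectares = 9.71 × 10^6 m²
ΔV = Sy × A × Δh = 0.046 × 9.71 × 10^6 × 4.06 = 1.813 × 10^6 m³
Q = 8880 acre-ft/yr = 30010 m³/d
t = ΔV / Q = 1.813 × 10^6 m³ / 30010 m³/d = 60.43 d
t = 60.43 d ≈ 8.633 weeks

t ≈ 8.63 weeks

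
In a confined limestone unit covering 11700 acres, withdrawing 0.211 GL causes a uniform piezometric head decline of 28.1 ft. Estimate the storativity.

A = 11700 acres = 4.735 × 10^7 m²
Δh = 28.1 ft = 8.565 m
ΔV = 0.211 GL = 2.11 × 10^5 m³
S = ΔV / (A × Δh) = 2.11 × 10^5 m³ / (4.735 × 10^7 m² × 8.565 m) = 5.203 × 10^-4

S ≈ 5.2 × 10^-4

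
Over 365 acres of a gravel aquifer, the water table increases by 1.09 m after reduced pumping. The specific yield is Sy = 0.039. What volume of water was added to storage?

A = 365 acres = 1.477 × 10^6 m²
ΔV = Sy × A × Δh = 0.039 × 1.477 × 10^6 m² × 1.09 m = 62790 m³

ΔV ≈ 62800 m³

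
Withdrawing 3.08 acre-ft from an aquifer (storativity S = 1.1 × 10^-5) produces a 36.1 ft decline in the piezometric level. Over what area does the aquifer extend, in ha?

Δh = 36.1 ft = 11 m
ΔV = 3.08 acre-ft = 3799 m³
A = ΔV / (S × Δh) = 3799 / (1.1 × 10^-5 × 11) = 3.139 × 10^7 m²
A = 3.139 × 10^7 m² = 3139 ha

A ≈ 3140 ha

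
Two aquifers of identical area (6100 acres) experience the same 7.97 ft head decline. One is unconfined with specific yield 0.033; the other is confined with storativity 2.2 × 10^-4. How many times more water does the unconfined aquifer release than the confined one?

A = 6100 acres = 2.469 × 10^7 m²
Δh = 7.97 ft = 2.429 m
Unconfined: ΔV_u = Sy × A × Δh = 0.033 × 2.469 × 10^7 × 2.429 = 1.979 × 10^6 m³
Confined: ΔV_c = S × A × Δh = 2.2 × 10^-4 × 2.469 × 10^7 × 2.429 = 13190 m³
Ratio = ΔV_u / ΔV_c = Sy / S = 0.033 / 2.2 × 10^-4 = 150

ΔV_u / ΔV_c ≈ 150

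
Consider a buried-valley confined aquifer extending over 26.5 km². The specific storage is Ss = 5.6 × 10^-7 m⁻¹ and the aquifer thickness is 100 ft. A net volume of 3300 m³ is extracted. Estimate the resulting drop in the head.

b = 100 ft = 30.48 m
S = Ss × b = 5.6 × 10^-7 m⁻¹ × 30.48 m = 1.707 × 10^-5
A = 26.5 km² = 2.65 × 10^7 m²
Δh = ΔV / (S × A) = 3300 m³ / (1.707 × 10^-5 × 2.65 × 10^7 m²) = 7.296 m

Δh ≈ 7.3 m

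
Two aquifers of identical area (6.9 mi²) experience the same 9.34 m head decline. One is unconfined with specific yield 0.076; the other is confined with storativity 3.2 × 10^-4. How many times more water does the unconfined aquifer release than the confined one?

ΔV_u / ΔV_c ≈ 238

A = 6.9 mi² = 1.787 × 10^7 m²
Unconfined: ΔV_u = Sy × A × Δh = 0.076 × 1.787 × 10^7 × 9.34 = 1.269 × 10^7 m³
Confined: ΔV_c = S × A × Δh = 3.2 × 10^-4 × 1.787 × 10^7 × 9.34 = 53410 m³
Ratio = ΔV_u / ΔV_c = Sy / S = 0.076 / 3.2 × 10^-4 = 237.5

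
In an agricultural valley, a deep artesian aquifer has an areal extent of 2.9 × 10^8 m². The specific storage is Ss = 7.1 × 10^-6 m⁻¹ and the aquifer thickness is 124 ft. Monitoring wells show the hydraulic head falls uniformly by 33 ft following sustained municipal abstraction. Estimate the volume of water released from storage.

b = 124 ft = 37.8 m
S = Ss × b = 7.1 × 10^-6 m⁻¹ × 37.8 m = 2.683 × 10^-4
Δh = 33 ft = 10.06 m
ΔV = S × A × Δh = 2.683 × 10^-4 × 2.9 × 10^8 m² × 10.06 m = 7.827 × 10^5 m³

ΔV ≈ 7.83 × 10^5 m³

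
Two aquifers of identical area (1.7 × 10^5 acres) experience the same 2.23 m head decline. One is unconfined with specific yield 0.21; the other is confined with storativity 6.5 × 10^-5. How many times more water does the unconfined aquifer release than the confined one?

A = 1.7 × 10^5 acres = 6.88 × 10^8 m²
Unconfined: ΔV_u = Sy × A × Δh = 0.21 × 6.88 × 10^8 × 2.23 = 3.222 × 10^8 m³
Confined: ΔV_c = S × A × Δh = 6.5 × 10^-5 × 6.88 × 10^8 × 2.23 = 99720 m³
Ratio = ΔV_u / ΔV_c = Sy / S = 0.21 / 6.5 × 10^-5 = 3231

ΔV_u / ΔV_c ≈ 3230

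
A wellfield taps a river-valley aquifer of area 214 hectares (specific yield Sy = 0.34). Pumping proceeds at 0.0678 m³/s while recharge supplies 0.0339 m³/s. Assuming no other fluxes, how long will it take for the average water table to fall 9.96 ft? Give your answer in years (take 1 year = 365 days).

t ≈ 2.07 years

A = 214 hectares = 2.14 × 10^6 m²
Δh = 9.96 ft = 3.036 m
ΔV = Sy × A × Δh = 0.34 × 2.14 × 10^6 × 3.036 = 2.209 × 10^6 m³
Net withdrawal = 0.0678 − 0.0339 = 0.0339 m³/s = 2929 m³/d
t = ΔV / Q = 2.209 × 10^6 m³ / 2929 m³/d = 754.1 d
t = 754.1 d ≈ 2.066 years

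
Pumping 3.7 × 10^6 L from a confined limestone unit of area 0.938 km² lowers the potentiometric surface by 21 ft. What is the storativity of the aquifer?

S ≈ 6.2 × 10^-4

A = 0.938 km² = 9.38 × 10^5 m²
Δh = 21 ft = 6.401 m
ΔV = 3.7 × 10^6 L = 3700 m³
S = ΔV / (A × Δh) = 3700 m³ / (9.38 × 10^5 m² × 6.401 m) = 6.163 × 10^-4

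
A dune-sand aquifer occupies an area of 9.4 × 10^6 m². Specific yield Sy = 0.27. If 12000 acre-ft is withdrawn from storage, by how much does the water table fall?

ΔV = 12000 acre-ft = 1.48 × 10^7 m³
Δh = ΔV / (Sy × A) = 1.48 × 10^7 m³ / (0.27 × 9.4 × 10^6 m²) = 5.832 m

Δh ≈ 5.83 m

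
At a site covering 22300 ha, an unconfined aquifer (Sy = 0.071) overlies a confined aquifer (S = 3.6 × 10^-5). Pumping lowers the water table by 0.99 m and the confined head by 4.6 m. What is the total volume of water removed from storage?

ΔV ≈ 1.57 × 10^7 m³

A = 22300 ha = 2.23 × 10^8 m²
Unconfined: ΔV_u = Sy × A × Δh_u = 0.071 × 2.23 × 10^8 × 0.99 = 1.567 × 10^7 m³
Confined: ΔV_c = S × A × Δh_c = 3.6 × 10^-5 × 2.23 × 10^8 × 4.6 = 36930 m³
Total ΔV = 1.567 × 10^7 + 36930 = 1.571 × 10^7 m³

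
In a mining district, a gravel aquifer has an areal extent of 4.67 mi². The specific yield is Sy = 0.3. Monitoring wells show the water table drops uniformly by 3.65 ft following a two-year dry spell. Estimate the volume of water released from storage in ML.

A = 4.67 mi² = 1.21 × 10^7 m²
Δh = 3.65 ft = 1.113 m
ΔV = Sy × A × Δh = 0.3 × 1.21 × 10^7 m² × 1.113 m = 4.037 × 10^6 m³
ΔV = 4.037 × 10^6 m³ = 4037 ML

ΔV ≈ 4040 ML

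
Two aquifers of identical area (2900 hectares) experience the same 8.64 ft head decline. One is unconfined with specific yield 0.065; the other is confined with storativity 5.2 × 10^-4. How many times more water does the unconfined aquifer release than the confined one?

A = 2900 hectares = 2.9 × 10^7 m²
Δh = 8.64 ft = 2.633 m
Unconfined: ΔV_u = Sy × A × Δh = 0.065 × 2.9 × 10^7 × 2.633 = 4.964 × 10^6 m³
Confined: ΔV_c = S × A × Δh = 5.2 × 10^-4 × 2.9 × 10^7 × 2.633 = 39710 m³
Ratio = ΔV_u / ΔV_c = Sy / S = 0.065 / 5.2 × 10^-4 = 125

ΔV_u / ΔV_c ≈ 125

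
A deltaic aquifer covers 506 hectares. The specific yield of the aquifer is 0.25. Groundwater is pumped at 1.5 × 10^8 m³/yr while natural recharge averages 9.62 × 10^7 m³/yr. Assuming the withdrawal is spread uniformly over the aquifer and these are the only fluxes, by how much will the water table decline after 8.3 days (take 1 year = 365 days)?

Δh ≈ 0.967 m

A = 506 hectares = 5.06 × 10^6 m²
Net abstraction = 1.5 × 10^8 − 9.62 × 10^7 = 5.38 × 10^7 m³/yr
Q_net = 5.38 × 10^7 m³/yr = 1.474 × 10^5 m³/d
ΔV = Q × t = 1.474 × 10^5 m³/d × 8.3 d = 1.223 × 10^6 m³
Δh = ΔV / (Sy × A) = 1.223 × 10^6 / (0.25 × 5.06 × 10^6) = 0.9671 m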